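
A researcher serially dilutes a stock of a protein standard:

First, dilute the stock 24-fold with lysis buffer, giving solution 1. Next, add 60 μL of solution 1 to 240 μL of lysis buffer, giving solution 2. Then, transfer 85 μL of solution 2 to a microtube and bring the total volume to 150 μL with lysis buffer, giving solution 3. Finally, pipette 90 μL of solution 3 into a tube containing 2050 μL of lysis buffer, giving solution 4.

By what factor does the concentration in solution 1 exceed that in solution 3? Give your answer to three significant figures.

8.82

Step 1: 24-fold → factor 24
Step 2: 60 μL + 240 μL = 300 μL total → factor 300/60 = 5
Step 3: 85 μL brought to 150 μL → factor 150/85 = 1.7647
Dilution factor to solution 1 = 24; to solution 3 = 211.76
[solution 1]/[solution 3] = (factor to solution 3)/(factor to solution 1) = 211.76/24 = 8.82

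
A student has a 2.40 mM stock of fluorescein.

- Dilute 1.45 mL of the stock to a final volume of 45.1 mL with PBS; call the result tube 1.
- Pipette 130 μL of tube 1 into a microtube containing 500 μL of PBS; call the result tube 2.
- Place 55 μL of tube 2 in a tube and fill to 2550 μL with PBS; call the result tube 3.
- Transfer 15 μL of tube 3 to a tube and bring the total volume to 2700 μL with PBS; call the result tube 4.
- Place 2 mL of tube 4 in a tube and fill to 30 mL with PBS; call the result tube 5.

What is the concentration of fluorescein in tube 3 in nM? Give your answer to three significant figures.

343 nM

Step 1: 1.45 mL brought to 45.1 mL → factor 45.1/1.45 = 31.103
Step 2: 130 μL + 500 μL = 630 μL total → factor 630/130 = 4.8462
Step 3: 55 μL brought to 2550 μL → factor 2550/55 = 46.364
Dilution factor through tube 3 = 31.103 × 4.8462 × 46.364 = 6988.5
[tube 3] = 2.40 mM / 6988.5 = 0.0003434 mM = 343 nM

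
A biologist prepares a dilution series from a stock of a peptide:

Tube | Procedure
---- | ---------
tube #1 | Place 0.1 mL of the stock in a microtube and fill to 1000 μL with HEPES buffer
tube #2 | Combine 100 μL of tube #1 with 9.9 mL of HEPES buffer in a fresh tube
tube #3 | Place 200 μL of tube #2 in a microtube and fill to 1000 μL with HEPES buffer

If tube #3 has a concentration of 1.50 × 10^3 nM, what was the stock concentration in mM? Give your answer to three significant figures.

7.50 mM

Step 1: 0.1 mL brought to 1000 μL → factor 1/0.1 = 10
Step 2: 100 μL + 9.9 mL = 10000 μL total → factor 10000/100 = 100
Step 3: 200 μL brought to 1000 μL → factor 1000/200 = 5
Overall dilution factor = 10 × 100 × 5 = 5000
Stock = 1.50 × 10^3 nM × 5000 = 7.500 × 10^6 nM = 7.50 mM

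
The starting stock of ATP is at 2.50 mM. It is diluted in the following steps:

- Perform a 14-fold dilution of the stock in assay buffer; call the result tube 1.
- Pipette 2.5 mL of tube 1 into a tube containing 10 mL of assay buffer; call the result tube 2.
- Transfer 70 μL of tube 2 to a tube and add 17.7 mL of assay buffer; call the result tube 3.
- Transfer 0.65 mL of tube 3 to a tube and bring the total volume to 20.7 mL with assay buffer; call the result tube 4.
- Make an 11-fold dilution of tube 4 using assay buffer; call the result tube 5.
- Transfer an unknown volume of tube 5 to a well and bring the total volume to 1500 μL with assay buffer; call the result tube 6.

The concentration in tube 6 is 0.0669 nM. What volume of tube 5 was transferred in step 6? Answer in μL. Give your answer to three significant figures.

Step 1: 14-fold → factor 14
Step 2: 2.5 mL + 10 mL = 12.5 mL total → factor 12.5/2.5 = 5
Step 3: 70 μL + 17.7 mL = 17770 μL total → factor 17770/70 = 253.86
Step 4: 0.65 mL brought to 20.7 mL → factor 20.7/0.65 = 31.846
Step 5: 11-fold → factor 11
Step 6: v brought to 1500 μL → factor = 1500 μL/v
Product of known-step factors = 6.225 × 10^6
Overall factor = 2.50 mM / (0.0669 nM) = 3.7369 × 10^7
Step-6 factor = 3.7369 × 10^7 / 6.225 × 10^6 = 6.0031
v = 1500 μL / 6.0031 = 250 μL

250 μL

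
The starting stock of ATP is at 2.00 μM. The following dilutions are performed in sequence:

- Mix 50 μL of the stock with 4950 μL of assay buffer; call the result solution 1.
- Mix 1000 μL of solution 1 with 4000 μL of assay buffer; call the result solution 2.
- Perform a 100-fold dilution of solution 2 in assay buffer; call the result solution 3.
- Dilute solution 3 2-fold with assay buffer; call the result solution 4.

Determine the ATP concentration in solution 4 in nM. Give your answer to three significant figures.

0.0200 nM

Step 1: 50 μL + 4950 μL = 5000 μL total → factor 5000/50 = 100
Step 2: 1000 μL + 4000 μL = 5000 μL total → factor 5000/1000 = 5
Step 3: 100-fold → factor 100
Step 4: 2-fold → factor 2
Overall dilution factor = 100 × 5 × 100 × 2 = 1 × 10^5
Final = 2.00 μM / 1 × 10^5 = 2.000 × 10^-5 μM = 0.0200 nM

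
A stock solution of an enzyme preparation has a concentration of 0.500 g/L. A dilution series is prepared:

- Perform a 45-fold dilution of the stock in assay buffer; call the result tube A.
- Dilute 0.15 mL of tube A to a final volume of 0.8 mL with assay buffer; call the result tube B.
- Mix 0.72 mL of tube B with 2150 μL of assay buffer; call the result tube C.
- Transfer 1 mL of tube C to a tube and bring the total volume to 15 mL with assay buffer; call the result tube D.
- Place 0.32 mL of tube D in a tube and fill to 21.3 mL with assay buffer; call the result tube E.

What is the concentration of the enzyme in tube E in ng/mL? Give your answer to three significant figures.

Step 1: 45-fold → factor 45
Step 2: 0.15 mL brought to 0.8 mL → factor 0.8/0.15 = 5.3333
Step 3: 0.72 mL + 2150 μL = 2.87 mL total → factor 2.87/0.72 = 3.9861
Step 4: 1 mL brought to 15 mL → factor 15/1 = 15
Step 5: 0.32 mL brought to 21.3 mL → factor 21.3/0.32 = 66.562
Overall dilution factor = 45 × 5.3333 × 3.9861 × 15 × 66.562 = 9.5517 × 10^5
Final = 0.500 g/L / 9.5517 × 10^5 = 5.235 × 10^-7 g/L = 0.523 ng/mL

0.523 ng/mL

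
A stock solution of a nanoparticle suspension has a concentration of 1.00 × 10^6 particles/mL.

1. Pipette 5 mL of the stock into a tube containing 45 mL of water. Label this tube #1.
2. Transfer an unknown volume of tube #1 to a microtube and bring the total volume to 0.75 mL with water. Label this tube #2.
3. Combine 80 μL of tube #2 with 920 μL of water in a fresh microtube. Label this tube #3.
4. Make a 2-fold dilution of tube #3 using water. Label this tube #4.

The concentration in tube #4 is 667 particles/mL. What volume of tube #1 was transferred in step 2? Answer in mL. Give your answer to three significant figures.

0.125 mL

Step 1: 5 mL + 45 mL = 50 mL total → factor 50/5 = 10
Step 2: v brought to 0.75 mL → factor = 0.75 mL/v
Step 3: 80 μL + 920 μL = 1000 μL total → factor 1000/80 = 12.5
Step 4: 2-fold → factor 2
Product of known-step factors = 250
Overall factor = 1.00 × 10^6 particles/mL / (667 particles/mL) = 1499.3
Step-2 factor = 1499.3 / 250 = 5.997
v = 0.75 mL / 5.997 = 0.125 mL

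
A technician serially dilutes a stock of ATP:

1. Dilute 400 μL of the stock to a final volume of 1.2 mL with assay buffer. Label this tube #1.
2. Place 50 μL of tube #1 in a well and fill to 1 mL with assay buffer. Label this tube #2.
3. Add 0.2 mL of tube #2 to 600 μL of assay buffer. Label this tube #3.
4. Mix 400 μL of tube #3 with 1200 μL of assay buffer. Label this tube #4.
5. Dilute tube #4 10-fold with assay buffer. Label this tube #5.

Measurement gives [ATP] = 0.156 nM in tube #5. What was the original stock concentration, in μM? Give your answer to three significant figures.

1.50 μM

Step 1: 400 μL brought to 1.2 mL → factor 1200/400 = 3
Step 2: 50 μL brought to 1 mL → factor 1000/50 = 20
Step 3: 0.2 mL + 600 μL = 0.8 mL total → factor 0.8/0.2 = 4
Step 4: 400 μL + 1200 μL = 1600 μL total → factor 1600/400 = 4
Step 5: 10-fold → factor 10
Overall dilution factor = 3 × 20 × 4 × 4 × 10 = 9600
Stock = 0.156 nM × 9600 = 1498 nM = 1.50 μM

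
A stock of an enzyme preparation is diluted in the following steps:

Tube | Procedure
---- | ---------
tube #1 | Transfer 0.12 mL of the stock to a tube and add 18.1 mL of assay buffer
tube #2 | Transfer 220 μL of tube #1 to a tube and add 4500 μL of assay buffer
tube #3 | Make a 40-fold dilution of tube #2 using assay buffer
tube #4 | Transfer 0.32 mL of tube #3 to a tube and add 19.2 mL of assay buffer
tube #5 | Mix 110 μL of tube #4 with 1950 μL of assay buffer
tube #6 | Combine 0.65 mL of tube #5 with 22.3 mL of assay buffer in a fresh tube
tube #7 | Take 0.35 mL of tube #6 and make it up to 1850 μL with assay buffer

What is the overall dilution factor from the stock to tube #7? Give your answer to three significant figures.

2.78 × 10^10

Step 1: 0.12 mL + 18.1 mL = 18.22 mL total → factor 18.22/0.12 = 151.83
Step 2: 220 μL + 4500 μL = 4720 μL total → factor 4720/220 = 21.455
Step 3: 40-fold → factor 40
Step 4: 0.32 mL + 19.2 mL = 19.52 mL total → factor 19.52/0.32 = 61
Step 5: 110 μL + 1950 μL = 2060 μL total → factor 2060/110 = 18.727
Step 6: 0.65 mL + 22.3 mL = 22.95 mL total → factor 22.95/0.65 = 35.308
Step 7: 0.35 mL brought to 1850 μL → factor 1.85/0.35 = 5.2857
Overall dilution factor = 151.83 × 21.455 × 40 × 61 × 18.727 × 35.308 × 5.2857 = 2.7779 × 10^10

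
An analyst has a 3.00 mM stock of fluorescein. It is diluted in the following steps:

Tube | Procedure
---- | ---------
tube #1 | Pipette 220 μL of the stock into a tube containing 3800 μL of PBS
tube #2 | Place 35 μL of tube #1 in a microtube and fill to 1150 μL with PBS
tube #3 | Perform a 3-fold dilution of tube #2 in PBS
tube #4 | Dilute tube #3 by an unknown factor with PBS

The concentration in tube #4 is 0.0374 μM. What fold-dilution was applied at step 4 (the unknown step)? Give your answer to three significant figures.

44.5-fold

Step 1: 220 μL + 3800 μL = 4020 μL total → factor 4020/220 = 18.273
Step 2: 35 μL brought to 1150 μL → factor 1150/35 = 32.857
Step 3: 3-fold → factor 3
Step 4: unknown factor x
Product of known-step factors = 1801.2
Overall factor = 3.00 mM / (0.0374 μM) = 80214
x = 80214 / 1801.2 = 44.5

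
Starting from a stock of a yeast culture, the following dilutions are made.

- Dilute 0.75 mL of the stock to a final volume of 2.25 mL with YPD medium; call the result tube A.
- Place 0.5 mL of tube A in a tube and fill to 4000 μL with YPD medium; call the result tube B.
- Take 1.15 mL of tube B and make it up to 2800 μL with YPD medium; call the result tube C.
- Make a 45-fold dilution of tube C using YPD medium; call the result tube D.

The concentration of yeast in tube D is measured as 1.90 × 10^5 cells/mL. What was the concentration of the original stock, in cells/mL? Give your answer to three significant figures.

5.00 × 10^8 cells/mL

Step 1: 0.75 mL brought to 2.25 mL → factor 2.25/0.75 = 3
Step 2: 0.5 mL brought to 4000 μL → factor 4/0.5 = 8
Step 3: 1.15 mL brought to 2800 μL → factor 2.8/1.15 = 2.4348
Step 4: 45-fold → factor 45
Overall dilution factor = 3 × 8 × 2.4348 × 45 = 2629.6
Stock = 1.90 × 10^5 cells/mL × 2629.6 = 5.00 × 10^8 cells/mL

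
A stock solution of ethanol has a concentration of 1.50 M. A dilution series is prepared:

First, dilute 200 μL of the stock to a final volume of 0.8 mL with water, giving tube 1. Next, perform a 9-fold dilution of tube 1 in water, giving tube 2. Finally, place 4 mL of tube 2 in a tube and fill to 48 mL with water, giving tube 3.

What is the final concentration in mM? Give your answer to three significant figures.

Step 1: 200 μL brought to 0.8 mL → factor 800/200 = 4
Step 2: 9-fold → factor 9
Step 3: 4 mL brought to 48 mL → factor 48/4 = 12
Overall dilution factor = 4 × 9 × 12 = 432
Final = 1.50 M / 432 = 0.003472 M = 3.47 mM

3.47 mM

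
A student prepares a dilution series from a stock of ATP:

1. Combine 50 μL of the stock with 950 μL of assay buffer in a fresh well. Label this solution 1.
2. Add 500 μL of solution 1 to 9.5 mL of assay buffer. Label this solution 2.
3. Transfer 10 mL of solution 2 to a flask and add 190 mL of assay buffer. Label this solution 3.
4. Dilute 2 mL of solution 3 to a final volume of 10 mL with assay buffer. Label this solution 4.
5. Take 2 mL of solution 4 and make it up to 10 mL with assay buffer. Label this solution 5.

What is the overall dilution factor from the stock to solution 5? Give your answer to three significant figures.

2.00 × 10^5

Step 1: 50 μL + 950 μL = 1000 μL total → factor 1000/50 = 20
Step 2: 500 μL + 9.5 mL = 10000 μL total → factor 10000/500 = 20
Step 3: 10 mL + 190 mL = 200 mL total → factor 200/10 = 20
Step 4: 2 mL brought to 10 mL → factor 10/2 = 5
Step 5: 2 mL brought to 10 mL → factor 10/2 = 5
Overall dilution factor = 20 × 20 × 20 × 5 × 5 = 2 × 10^5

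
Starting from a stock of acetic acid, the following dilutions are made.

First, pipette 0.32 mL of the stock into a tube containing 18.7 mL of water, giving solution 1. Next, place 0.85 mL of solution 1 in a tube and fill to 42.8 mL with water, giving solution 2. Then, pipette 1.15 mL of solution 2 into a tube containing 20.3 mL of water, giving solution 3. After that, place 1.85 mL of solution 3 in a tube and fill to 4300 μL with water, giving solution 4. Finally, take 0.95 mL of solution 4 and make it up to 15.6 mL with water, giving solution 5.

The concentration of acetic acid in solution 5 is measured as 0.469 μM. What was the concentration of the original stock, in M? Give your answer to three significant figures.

Step 1: 0.32 mL + 18.7 mL = 19.02 mL total → factor 19.02/0.32 = 59.438
Step 2: 0.85 mL brought to 42.8 mL → factor 42.8/0.85 = 50.353
Step 3: 1.15 mL + 20.3 mL = 21.45 mL total → factor 21.45/1.15 = 18.652
Step 4: 1.85 mL brought to 4300 μL → factor 4.3/1.85 = 2.3243
Step 5: 0.95 mL brought to 15.6 mL → factor 15.6/0.95 = 16.421
Overall dilution factor = 59.438 × 50.353 × 18.652 × 2.3243 × 16.421 = 2.1307 × 10^6
Stock = 0.469 μM × 2.1307 × 10^6 = 9.993 × 10^5 μM = 0.999 M

0.999 M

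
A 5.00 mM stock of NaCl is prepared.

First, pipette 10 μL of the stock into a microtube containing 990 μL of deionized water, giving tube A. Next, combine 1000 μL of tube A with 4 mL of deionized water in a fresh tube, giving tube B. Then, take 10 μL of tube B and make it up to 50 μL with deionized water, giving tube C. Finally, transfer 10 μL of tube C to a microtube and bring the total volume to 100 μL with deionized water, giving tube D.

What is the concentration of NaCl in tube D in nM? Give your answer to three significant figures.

200 nM

Step 1: 10 μL + 990 μL = 1000 μL total → factor 1000/10 = 100
Step 2: 1000 μL + 4 mL = 5000 μL total → factor 5000/1000 = 5
Step 3: 10 μL brought to 50 μL → factor 50/10 = 5
Step 4: 10 μL brought to 100 μL → factor 100/10 = 10
Overall dilution factor = 100 × 5 × 5 × 10 = 25000
Final = 5.00 mM / 25000 = 0.0002000 mM = 200 nM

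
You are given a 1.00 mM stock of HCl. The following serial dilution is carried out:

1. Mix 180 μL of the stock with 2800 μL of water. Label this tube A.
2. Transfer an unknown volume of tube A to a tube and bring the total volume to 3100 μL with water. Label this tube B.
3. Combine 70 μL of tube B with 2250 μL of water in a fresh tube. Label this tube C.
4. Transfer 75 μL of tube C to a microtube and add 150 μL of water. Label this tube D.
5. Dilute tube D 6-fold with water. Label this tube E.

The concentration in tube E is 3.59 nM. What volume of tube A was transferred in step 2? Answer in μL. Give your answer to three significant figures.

110 μL

Step 1: 180 μL + 2800 μL = 2980 μL total → factor 2980/180 = 16.556
Step 2: v brought to 3100 μL → factor = 3100 μL/v
Step 3: 70 μL + 2250 μL = 2320 μL total → factor 2320/70 = 33.143
Step 4: 75 μL + 150 μL = 225 μL total → factor 225/75 = 3
Step 5: 6-fold → factor 6
Product of known-step factors = 9876.6
Overall factor = 1.00 mM / (3.59 nM) = 2.7855 × 10^5
Step-2 factor = 2.7855 × 10^5 / 9876.6 = 28.203
v = 3100 μL / 28.203 = 110 μL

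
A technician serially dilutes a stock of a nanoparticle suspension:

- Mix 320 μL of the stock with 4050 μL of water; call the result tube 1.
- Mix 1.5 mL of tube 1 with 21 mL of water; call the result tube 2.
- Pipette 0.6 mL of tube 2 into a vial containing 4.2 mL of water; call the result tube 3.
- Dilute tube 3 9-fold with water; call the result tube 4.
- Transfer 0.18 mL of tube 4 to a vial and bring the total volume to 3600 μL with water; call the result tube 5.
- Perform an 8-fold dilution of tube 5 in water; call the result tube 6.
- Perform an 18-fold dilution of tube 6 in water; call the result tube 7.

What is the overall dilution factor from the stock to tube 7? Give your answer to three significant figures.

4.25 × 10^7

Step 1: 320 μL + 4050 μL = 4370 μL total → factor 4370/320 = 13.656
Step 2: 1.5 mL + 21 mL = 22.5 mL total → factor 22.5/1.5 = 15
Step 3: 0.6 mL + 4.2 mL = 4.8 mL total → factor 4.8/0.6 = 8
Step 4: 9-fold → factor 9
Step 5: 0.18 mL brought to 3600 μL → factor 3.6/0.18 = 20
Step 6: 8-fold → factor 8
Step 7: 18-fold → factor 18
Overall dilution factor = 13.656 × 15 × 8 × 9 × 20 × 8 × 18 = 4.2476 × 10^7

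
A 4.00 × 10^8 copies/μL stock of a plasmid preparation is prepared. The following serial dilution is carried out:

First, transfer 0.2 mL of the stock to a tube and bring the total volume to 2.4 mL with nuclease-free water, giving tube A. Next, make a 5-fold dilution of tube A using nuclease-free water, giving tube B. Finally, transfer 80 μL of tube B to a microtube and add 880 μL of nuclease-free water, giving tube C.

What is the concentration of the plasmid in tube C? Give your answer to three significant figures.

5.56 × 10^5 copies/μL

Step 1: 0.2 mL brought to 2.4 mL → factor 2.4/0.2 = 12
Step 2: 5-fold → factor 5
Step 3: 80 μL + 880 μL = 960 μL total → factor 960/80 = 12
Overall dilution factor = 12 × 5 × 12 = 720
Final = 4.00 × 10^8 copies/μL / 720 = 5.56 × 10^5 copies/μL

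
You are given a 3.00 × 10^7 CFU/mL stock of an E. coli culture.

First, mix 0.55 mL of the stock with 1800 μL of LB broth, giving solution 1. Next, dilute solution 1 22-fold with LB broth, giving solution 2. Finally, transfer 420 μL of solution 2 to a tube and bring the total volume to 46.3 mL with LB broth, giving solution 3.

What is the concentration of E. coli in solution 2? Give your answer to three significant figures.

Step 1: 0.55 mL + 1800 μL = 2.35 mL total → factor 2.35/0.55 = 4.2727
Step 2: 22-fold → factor 22
Dilution factor through solution 2 = 4.2727 × 22 = 94
[solution 2] = 3.00 × 10^7 CFU/mL / 94 = 3.19 × 10^5 CFU/mL

3.19 × 10^5 CFU/mL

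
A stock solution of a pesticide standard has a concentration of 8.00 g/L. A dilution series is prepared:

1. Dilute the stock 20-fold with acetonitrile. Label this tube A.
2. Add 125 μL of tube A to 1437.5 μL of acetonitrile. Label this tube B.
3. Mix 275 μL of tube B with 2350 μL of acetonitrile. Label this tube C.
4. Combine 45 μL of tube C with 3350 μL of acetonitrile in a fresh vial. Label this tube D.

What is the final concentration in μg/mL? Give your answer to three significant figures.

0.0444 μg/mL

Step 1: 20-fold → factor 20
Step 2: 125 μL + 1437.5 μL = 1562.5 μL total → factor 1562.5/125 = 12.5
Step 3: 275 μL + 2350 μL = 2625 μL total → factor 2625/275 = 9.5455
Step 4: 45 μL + 3350 μL = 3395 μL total → factor 3395/45 = 75.444
Overall dilution factor = 20 × 12.5 × 9.5455 × 75.444 = 1.8004 × 10^5
Final = 8.00 g/L / 1.8004 × 10^5 = 4.444 × 10^-5 g/L = 0.0444 μg/mL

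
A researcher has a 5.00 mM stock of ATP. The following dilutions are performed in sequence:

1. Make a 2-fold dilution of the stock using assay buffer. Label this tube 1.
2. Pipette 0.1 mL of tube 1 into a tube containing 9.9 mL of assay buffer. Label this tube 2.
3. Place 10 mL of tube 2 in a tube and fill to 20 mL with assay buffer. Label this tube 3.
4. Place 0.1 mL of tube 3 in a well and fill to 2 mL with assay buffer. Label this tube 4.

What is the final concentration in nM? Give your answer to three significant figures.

625 nM

Step 1: 2-fold → factor 2
Step 2: 0.1 mL + 9.9 mL = 10 mL total → factor 10/0.1 = 100
Step 3: 10 mL brought to 20 mL → factor 20/10 = 2
Step 4: 0.1 mL brought to 2 mL → factor 2/0.1 = 20
Overall dilution factor = 2 × 100 × 2 × 20 = 8000
Final = 5.00 mM / 8000 = 0.0006250 mM = 625 nM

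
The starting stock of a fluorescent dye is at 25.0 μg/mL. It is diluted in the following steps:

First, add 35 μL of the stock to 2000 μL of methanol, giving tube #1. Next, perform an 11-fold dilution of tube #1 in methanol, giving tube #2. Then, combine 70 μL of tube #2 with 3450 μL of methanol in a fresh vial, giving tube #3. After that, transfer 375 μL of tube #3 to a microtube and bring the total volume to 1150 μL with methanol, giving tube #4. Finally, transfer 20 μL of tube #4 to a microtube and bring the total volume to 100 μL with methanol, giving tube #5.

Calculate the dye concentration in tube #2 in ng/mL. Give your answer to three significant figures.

39.1 ng/mL

Step 1: 35 μL + 2000 μL = 2035 μL total → factor 2035/35 = 58.143
Step 2: 11-fold → factor 11
Dilution factor through tube #2 = 58.143 × 11 = 639.57
[tube #2] = 25.0 μg/mL / 639.57 = 0.03909 μg/mL = 39.1 ng/mL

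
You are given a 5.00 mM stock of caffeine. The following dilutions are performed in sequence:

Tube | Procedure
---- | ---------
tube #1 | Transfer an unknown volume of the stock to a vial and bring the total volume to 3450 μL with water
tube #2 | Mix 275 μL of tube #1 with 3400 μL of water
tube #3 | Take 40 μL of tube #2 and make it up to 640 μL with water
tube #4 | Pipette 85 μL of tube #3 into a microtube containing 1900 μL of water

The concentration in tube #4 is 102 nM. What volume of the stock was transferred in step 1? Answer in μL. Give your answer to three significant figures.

351 μL

Step 1: v brought to 3450 μL → factor = 3450 μL/v
Step 2: 275 μL + 3400 μL = 3675 μL total → factor 3675/275 = 13.364
Step 3: 40 μL brought to 640 μL → factor 640/40 = 16
Step 4: 85 μL + 1900 μL = 1985 μL total → factor 1985/85 = 23.353
Product of known-step factors = 4993.3
Overall factor = 5.00 mM / (102 nM) = 49020
Step-1 factor = 49020 / 4993.3 = 9.8171
v = 3450 μL / 9.8171 = 351 μL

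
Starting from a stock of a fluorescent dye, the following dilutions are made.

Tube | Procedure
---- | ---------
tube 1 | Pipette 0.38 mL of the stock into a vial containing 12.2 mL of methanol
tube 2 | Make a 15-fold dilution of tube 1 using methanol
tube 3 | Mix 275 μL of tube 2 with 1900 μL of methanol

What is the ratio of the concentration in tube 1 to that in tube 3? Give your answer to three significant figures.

Step 1: 0.38 mL + 12.2 mL = 12.58 mL total → factor 12.58/0.38 = 33.105
Step 2: 15-fold → factor 15
Step 3: 275 μL + 1900 μL = 2175 μL total → factor 2175/275 = 7.9091
Dilution factor to tube 1 = 33.105; to tube 3 = 3927.5
[tube 1]/[tube 3] = (factor to tube 3)/(factor to tube 1) = 3927.5/33.105 = 119

119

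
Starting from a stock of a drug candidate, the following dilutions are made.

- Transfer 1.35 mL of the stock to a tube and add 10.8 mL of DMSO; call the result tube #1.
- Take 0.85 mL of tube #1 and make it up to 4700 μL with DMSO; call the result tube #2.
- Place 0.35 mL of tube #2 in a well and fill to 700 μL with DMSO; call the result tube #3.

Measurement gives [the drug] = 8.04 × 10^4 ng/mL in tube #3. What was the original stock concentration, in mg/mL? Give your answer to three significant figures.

Step 1: 1.35 mL + 10.8 mL = 12.15 mL total → factor 12.15/1.35 = 9
Step 2: 0.85 mL brought to 4700 μL → factor 4.7/0.85 = 5.5294
Step 3: 0.35 mL brought to 700 μL → factor 0.7/0.35 = 2
Overall dilution factor = 9 × 5.5294 × 2 = 99.529
Stock = 8.04 × 10^4 ng/mL × 99.529 = 8.002 × 10^6 ng/mL = 8.00 mg/mL

8.00 mg/mL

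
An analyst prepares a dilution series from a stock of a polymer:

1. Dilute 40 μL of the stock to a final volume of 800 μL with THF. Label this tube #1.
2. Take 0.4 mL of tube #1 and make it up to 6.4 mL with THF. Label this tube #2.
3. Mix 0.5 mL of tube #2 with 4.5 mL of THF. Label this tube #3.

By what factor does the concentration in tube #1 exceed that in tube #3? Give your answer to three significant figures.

Step 1: 40 μL brought to 800 μL → factor 800/40 = 20
Step 2: 0.4 mL brought to 6.4 mL → factor 6.4/0.4 = 16
Step 3: 0.5 mL + 4.5 mL = 5 mL total → factor 5/0.5 = 10
Dilution factor to tube #1 = 20; to tube #3 = 3200
[tube #1]/[tube #3] = (factor to tube #3)/(factor to tube #1) = 3200/20 = 160

160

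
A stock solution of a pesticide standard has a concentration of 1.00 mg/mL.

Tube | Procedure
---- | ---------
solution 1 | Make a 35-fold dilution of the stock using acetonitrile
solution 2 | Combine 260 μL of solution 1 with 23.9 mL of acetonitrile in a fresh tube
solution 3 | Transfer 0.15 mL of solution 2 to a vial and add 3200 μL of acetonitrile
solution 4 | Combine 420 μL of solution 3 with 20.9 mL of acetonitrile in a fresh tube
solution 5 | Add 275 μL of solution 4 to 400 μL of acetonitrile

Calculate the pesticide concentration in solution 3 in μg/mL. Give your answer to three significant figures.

0.0138 μg/mL

Step 1: 35-fold → factor 35
Step 2: 260 μL + 23.9 mL = 24160 μL total → factor 24160/260 = 92.923
Step 3: 0.15 mL + 3200 μL = 3.35 mL total → factor 3.35/0.15 = 22.333
Dilution factor through solution 3 = 35 × 92.923 × 22.333 = 72635
[solution 3] = 1.00 mg/mL / 72635 = 1.377 × 10^-5 mg/mL = 0.0138 μg/mL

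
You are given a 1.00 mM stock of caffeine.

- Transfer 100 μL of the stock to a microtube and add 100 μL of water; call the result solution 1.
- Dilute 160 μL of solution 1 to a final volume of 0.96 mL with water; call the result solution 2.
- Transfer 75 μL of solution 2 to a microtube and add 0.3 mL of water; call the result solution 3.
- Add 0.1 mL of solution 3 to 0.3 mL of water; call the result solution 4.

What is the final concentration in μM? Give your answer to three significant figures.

Step 1: 100 μL + 100 μL = 200 μL total → factor 200/100 = 2
Step 2: 160 μL brought to 0.96 mL → factor 960/160 = 6
Step 3: 75 μL + 0.3 mL = 375 μL total → factor 375/75 = 5
Step 4: 0.1 mL + 0.3 mL = 0.4 mL total → factor 0.4/0.1 = 4
Overall dilution factor = 2 × 6 × 5 × 4 = 240
Final = 1.00 mM / 240 = 0.004167 mM = 4.17 μM

4.17 μM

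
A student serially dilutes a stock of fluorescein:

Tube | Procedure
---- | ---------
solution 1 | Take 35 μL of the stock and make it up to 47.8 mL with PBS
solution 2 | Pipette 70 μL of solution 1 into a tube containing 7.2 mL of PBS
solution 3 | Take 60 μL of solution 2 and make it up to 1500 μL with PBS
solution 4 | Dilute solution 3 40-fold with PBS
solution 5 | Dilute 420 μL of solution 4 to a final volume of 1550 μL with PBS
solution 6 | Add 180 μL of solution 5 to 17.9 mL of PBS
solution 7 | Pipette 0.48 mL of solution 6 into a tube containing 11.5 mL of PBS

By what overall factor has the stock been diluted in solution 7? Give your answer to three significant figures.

Step 1: 35 μL brought to 47.8 mL → factor 47800/35 = 1365.7
Step 2: 70 μL + 7.2 mL = 7270 μL total → factor 7270/70 = 103.86
Step 3: 60 μL brought to 1500 μL → factor 1500/60 = 25
Step 4: 40-fold → factor 40
Step 5: 420 μL brought to 1550 μL → factor 1550/420 = 3.6905
Step 6: 180 μL + 17.9 mL = 18080 μL total → factor 18080/180 = 100.44
Step 7: 0.48 mL + 11.5 mL = 11.98 mL total → factor 11.98/0.48 = 24.958
Overall dilution factor = 1365.7 × 103.86 × 25 × 40 × 3.6905 × 100.44 × 24.958 = 1.3123 × 10^12

1.31 × 10^12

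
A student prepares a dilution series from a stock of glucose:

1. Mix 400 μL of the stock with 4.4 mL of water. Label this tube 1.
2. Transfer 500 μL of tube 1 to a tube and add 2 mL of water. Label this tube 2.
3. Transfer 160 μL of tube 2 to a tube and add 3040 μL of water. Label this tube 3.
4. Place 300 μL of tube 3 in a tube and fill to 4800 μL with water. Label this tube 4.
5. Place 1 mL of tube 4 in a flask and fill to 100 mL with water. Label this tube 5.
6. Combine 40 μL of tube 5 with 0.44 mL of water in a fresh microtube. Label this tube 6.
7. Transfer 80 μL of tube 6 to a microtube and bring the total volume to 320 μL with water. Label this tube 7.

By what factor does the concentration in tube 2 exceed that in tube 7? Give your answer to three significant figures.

1.54 × 10^6

Step 1: 400 μL + 4.4 mL = 4800 μL total → factor 4800/400 = 12
Step 2: 500 μL + 2 mL = 2500 μL total → factor 2500/500 = 5
Step 3: 160 μL + 3040 μL = 3200 μL total → factor 3200/160 = 20
Step 4: 300 μL brought to 4800 μL → factor 4800/300 = 16
Step 5: 1 mL brought to 100 mL → factor 100/1 = 100
Step 6: 40 μL + 0.44 mL = 480 μL total → factor 480/40 = 12
Step 7: 80 μL brought to 320 μL → factor 320/80 = 4
Dilution factor to tube 2 = 60; to tube 7 = 9.216 × 10^7
[tube 2]/[tube 7] = (factor to tube 7)/(factor to tube 2) = 9.216 × 10^7/60 = 1.54 × 10^6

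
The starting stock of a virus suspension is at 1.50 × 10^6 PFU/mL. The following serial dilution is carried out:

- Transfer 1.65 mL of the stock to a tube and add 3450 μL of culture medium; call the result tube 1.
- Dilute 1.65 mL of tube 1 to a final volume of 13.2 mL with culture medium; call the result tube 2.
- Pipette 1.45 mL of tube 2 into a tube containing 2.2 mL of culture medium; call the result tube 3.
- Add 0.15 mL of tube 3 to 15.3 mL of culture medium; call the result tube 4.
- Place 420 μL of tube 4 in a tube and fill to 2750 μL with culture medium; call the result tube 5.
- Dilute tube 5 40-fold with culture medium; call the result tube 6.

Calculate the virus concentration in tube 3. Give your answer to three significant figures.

Step 1: 1.65 mL + 3450 μL = 5.1 mL total → factor 5.1/1.65 = 3.0909
Step 2: 1.65 mL brought to 13.2 mL → factor 13.2/1.65 = 8
Step 3: 1.45 mL + 2.2 mL = 3.65 mL total → factor 3.65/1.45 = 2.5172
Dilution factor through tube 3 = 3.0909 × 8 × 2.5172 = 62.245
[tube 3] = 1.50 × 10^6 PFU/mL / 62.245 = 2.41 × 10^4 PFU/mL

2.41 × 10^4 PFU/mL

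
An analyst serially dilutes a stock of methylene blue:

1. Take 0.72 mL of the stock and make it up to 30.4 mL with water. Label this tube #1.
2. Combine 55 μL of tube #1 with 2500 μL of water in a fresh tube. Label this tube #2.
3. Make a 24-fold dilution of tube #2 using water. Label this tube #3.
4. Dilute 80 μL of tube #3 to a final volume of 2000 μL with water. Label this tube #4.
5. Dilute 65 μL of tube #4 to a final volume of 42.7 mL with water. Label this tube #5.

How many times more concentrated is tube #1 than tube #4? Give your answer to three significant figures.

2.79 × 10^4

Step 1: 0.72 mL brought to 30.4 mL → factor 30.4/0.72 = 42.222
Step 2: 55 μL + 2500 μL = 2555 μL total → factor 2555/55 = 46.455
Step 3: 24-fold → factor 24
Step 4: 80 μL brought to 2000 μL → factor 2000/80 = 25
Dilution factor to tube #1 = 42.222; to tube #4 = 1.1768 × 10^6
[tube #1]/[tube #4] = (factor to tube #4)/(factor to tube #1) = 1.1768 × 10^6/42.222 = 2.79 × 10^4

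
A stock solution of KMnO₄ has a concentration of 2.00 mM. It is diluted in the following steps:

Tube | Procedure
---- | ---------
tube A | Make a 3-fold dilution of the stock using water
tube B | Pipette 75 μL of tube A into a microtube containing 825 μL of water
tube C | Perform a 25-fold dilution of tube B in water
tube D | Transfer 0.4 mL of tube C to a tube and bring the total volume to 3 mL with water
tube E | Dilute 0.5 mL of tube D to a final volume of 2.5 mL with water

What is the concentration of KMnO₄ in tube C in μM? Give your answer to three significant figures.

Step 1: 3-fold → factor 3
Step 2: 75 μL + 825 μL = 900 μL total → factor 900/75 = 12
Step 3: 25-fold → factor 25
Dilution factor through tube C = 3 × 12 × 25 = 900
[tube C] = 2.00 mM / 900 = 0.002222 mM = 2.22 μM

2.22 μM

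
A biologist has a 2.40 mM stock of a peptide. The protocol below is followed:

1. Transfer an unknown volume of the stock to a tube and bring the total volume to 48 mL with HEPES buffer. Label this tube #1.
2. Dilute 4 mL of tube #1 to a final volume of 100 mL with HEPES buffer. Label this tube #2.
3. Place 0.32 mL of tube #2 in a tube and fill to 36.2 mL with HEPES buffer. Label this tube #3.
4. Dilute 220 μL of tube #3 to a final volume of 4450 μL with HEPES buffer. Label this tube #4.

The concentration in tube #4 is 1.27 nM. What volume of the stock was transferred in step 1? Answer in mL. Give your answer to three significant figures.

Step 1: v brought to 48 mL → factor = 48 mL/v
Step 2: 4 mL brought to 100 mL → factor 100/4 = 25
Step 3: 0.32 mL brought to 36.2 mL → factor 36.2/0.32 = 113.12
Step 4: 220 μL brought to 4450 μL → factor 4450/220 = 20.227
Product of known-step factors = 57205
Overall factor = 2.40 mM / (1.27 nM) = 1.8898 × 10^6
Step-1 factor = 1.8898 × 10^6 / 57205 = 33.035
v = 48 mL / 33.035 = 1.45 mL

1.45 mL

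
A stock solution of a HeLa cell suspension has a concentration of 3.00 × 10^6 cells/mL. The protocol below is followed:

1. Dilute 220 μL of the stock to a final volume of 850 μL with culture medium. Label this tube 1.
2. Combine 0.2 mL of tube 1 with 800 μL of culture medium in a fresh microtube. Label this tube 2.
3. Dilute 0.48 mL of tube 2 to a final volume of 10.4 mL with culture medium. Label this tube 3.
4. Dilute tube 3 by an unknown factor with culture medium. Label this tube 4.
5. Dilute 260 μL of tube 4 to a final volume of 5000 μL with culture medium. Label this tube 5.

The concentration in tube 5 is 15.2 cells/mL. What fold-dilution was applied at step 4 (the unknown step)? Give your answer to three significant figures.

24.5-fold

Step 1: 220 μL brought to 850 μL → factor 850/220 = 3.8636
Step 2: 0.2 mL + 800 μL = 1 mL total → factor 1/0.2 = 5
Step 3: 0.48 mL brought to 10.4 mL → factor 10.4/0.48 = 21.667
Step 4: unknown factor x
Step 5: 260 μL brought to 5000 μL → factor 5000/260 = 19.231
Product of known-step factors = 8049.2
Overall factor = 3.00 × 10^6 cells/mL / (15.2 cells/mL) = 1.9737 × 10^5
x = 1.9737 × 10^5 / 8049.2 = 24.5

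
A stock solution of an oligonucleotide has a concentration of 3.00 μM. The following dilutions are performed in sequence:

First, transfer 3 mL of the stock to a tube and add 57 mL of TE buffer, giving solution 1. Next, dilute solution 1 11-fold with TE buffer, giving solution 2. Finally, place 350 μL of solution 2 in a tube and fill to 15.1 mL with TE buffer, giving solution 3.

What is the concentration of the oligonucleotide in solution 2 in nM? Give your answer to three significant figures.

13.6 nM

Step 1: 3 mL + 57 mL = 60 mL total → factor 60/3 = 20
Step 2: 11-fold → factor 11
Dilution factor through solution 2 = 20 × 11 = 220
[solution 2] = 3.00 μM / 220 = 0.01364 μM = 13.6 nM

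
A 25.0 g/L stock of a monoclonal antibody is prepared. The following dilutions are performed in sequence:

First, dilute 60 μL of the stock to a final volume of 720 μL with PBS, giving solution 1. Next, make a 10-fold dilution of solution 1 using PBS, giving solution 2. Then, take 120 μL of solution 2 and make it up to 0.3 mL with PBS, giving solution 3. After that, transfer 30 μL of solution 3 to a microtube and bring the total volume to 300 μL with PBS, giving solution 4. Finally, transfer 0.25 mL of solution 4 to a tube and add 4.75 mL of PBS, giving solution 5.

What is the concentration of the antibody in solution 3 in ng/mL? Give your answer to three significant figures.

8.33 × 10^4 ng/mL

Step 1: 60 μL brought to 720 μL → factor 720/60 = 12
Step 2: 10-fold → factor 10
Step 3: 120 μL brought to 0.3 mL → factor 300/120 = 2.5
Dilution factor through solution 3 = 12 × 10 × 2.5 = 300
[solution 3] = 25.0 g/L / 300 = 0.08333 g/L = 8.33 × 10^4 ng/mL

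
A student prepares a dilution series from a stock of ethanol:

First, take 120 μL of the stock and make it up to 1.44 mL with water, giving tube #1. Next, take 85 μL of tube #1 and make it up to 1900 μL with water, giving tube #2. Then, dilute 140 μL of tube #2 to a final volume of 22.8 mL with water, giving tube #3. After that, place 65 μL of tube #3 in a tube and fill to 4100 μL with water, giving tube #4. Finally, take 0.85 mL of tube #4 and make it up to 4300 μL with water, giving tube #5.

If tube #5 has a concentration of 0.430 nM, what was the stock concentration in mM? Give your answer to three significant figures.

Step 1: 120 μL brought to 1.44 mL → factor 1440/120 = 12
Step 2: 85 μL brought to 1900 μL → factor 1900/85 = 22.353
Step 3: 140 μL brought to 22.8 mL → factor 22800/140 = 162.86
Step 4: 65 μL brought to 4100 μL → factor 4100/65 = 63.077
Step 5: 0.85 mL brought to 4300 μL → factor 4.3/0.85 = 5.0588
Overall dilution factor = 12 × 22.353 × 162.86 × 63.077 × 5.0588 = 1.3939 × 10^7
Stock = 0.430 nM × 1.3939 × 10^7 = 5.994 × 10^6 nM = 5.99 mM

5.99 mM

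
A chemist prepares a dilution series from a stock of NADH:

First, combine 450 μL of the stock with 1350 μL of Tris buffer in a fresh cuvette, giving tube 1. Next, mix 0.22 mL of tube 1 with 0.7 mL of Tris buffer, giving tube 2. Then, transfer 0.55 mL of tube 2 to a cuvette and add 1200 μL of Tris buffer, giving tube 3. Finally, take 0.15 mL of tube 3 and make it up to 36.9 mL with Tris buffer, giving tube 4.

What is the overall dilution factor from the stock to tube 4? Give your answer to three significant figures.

Step 1: 450 μL + 1350 μL = 1800 μL total → factor 1800/450 = 4
Step 2: 0.22 mL + 0.7 mL = 0.92 mL total → factor 0.92/0.22 = 4.1818
Step 3: 0.55 mL + 1200 μL = 1.75 mL total → factor 1.75/0.55 = 3.1818
Step 4: 0.15 mL brought to 36.9 mL → factor 36.9/0.15 = 246
Overall dilution factor = 4 × 4.1818 × 3.1818 × 246 = 13093

1.31 × 10^4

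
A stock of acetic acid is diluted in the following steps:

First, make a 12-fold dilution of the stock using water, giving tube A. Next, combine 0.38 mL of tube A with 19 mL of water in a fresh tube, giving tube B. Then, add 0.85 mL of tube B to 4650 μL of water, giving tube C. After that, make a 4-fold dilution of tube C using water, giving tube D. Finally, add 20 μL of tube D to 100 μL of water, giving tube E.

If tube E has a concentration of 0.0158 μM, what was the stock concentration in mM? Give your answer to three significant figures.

Step 1: 12-fold → factor 12
Step 2: 0.38 mL + 19 mL = 19.38 mL total → factor 19.38/0.38 = 51
Step 3: 0.85 mL + 4650 μL = 5.5 mL total → factor 5.5/0.85 = 6.4706
Step 4: 4-fold → factor 4
Step 5: 20 μL + 100 μL = 120 μL total → factor 120/20 = 6
Overall dilution factor = 12 × 51 × 6.4706 × 4 × 6 = 95040
Stock = 0.0158 μM × 95040 = 1502 μM = 1.50 mM

1.50 mM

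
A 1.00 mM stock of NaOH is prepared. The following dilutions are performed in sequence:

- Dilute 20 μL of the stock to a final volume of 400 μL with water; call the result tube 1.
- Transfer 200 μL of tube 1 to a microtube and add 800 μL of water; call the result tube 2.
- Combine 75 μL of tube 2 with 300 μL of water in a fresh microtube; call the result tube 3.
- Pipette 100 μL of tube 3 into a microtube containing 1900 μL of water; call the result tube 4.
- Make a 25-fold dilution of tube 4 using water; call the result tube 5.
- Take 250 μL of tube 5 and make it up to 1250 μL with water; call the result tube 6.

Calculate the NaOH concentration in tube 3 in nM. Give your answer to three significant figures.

Step 1: 20 μL brought to 400 μL → factor 400/20 = 20
Step 2: 200 μL + 800 μL = 1000 μL total → factor 1000/200 = 5
Step 3: 75 μL + 300 μL = 375 μL total → factor 375/75 = 5
Dilution factor through tube 3 = 20 × 5 × 5 = 500
[tube 3] = 1.00 mM / 500 = 0.002000 mM = 2.00 × 10^3 nM

2.00 × 10^3 nM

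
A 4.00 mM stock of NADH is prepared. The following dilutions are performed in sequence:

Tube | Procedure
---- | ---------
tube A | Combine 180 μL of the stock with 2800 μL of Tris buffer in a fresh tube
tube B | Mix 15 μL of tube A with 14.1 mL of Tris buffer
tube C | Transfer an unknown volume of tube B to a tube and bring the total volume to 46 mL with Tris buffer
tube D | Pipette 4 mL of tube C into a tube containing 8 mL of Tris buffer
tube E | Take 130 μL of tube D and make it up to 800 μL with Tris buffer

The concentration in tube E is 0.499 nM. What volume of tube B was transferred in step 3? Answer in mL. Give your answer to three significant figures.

Step 1: 180 μL + 2800 μL = 2980 μL total → factor 2980/180 = 16.556
Step 2: 15 μL + 14.1 mL = 14115 μL total → factor 14115/15 = 941
Step 3: v brought to 46 mL → factor = 46 mL/v
Step 4: 4 mL + 8 mL = 12 mL total → factor 12/4 = 3
Step 5: 130 μL brought to 800 μL → factor 800/130 = 6.1538
Product of known-step factors = 2.8761 × 10^5
Overall factor = 4.00 mM / (0.499 nM) = 8.016 × 10^6
Step-3 factor = 8.016 × 10^6 / 2.8761 × 10^5 = 27.871
v = 46 mL / 27.871 = 1.65 mL

1.65 mL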